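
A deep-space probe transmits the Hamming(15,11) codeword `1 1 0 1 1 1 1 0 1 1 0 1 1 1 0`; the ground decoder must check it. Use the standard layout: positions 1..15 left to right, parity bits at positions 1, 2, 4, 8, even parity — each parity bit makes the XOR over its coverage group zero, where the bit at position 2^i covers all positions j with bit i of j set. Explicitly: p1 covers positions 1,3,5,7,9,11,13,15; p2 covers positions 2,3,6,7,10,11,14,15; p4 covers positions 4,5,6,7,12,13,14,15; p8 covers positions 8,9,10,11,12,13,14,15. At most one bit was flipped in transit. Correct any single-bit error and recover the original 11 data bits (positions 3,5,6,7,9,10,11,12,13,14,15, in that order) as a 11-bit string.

01111101111

s1: b1⊕b3⊕b5⊕b7⊕b9⊕b11⊕b13⊕b15 = 1⊕0⊕1⊕1⊕1⊕0⊕1⊕0 = 1
s2: b2⊕b3⊕b6⊕b7⊕b10⊕b11⊕b14⊕b15 = 1⊕0⊕1⊕1⊕1⊕0⊕1⊕0 = 1
s4: b4⊕b5⊕b6⊕b7⊕b12⊕b13⊕b14⊕b15 = 1⊕1⊕1⊕1⊕1⊕1⊕1⊕0 = 1
s8: b8⊕b9⊕b10⊕b11⊕b12⊕b13⊕b14⊕b15 = 0⊕1⊕1⊕0⊕1⊕1⊕1⊕0 = 1
Syndrome (s8...s1) = 1111 → position 15.
Flip bit 15: corrected codeword = 110111101101111
Data bits at positions 3,5,6,7,9,10,11,12,13,14,15: 01111101111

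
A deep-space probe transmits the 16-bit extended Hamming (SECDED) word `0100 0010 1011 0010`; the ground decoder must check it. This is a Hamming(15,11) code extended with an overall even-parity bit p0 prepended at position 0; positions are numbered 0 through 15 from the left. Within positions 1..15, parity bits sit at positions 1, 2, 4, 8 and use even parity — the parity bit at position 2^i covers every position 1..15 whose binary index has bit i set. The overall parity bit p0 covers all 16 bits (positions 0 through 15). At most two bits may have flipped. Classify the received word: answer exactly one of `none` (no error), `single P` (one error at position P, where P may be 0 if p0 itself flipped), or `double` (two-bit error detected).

s1: b1⊕b3⊕b5⊕b7⊕b9⊕b11⊕b13⊕b15 = 1⊕0⊕0⊕0⊕0⊕1⊕0⊕0 = 0
s2: b2⊕b3⊕b6⊕b7⊕b10⊕b11⊕b14⊕b15 = 0⊕0⊕1⊕0⊕1⊕1⊕1⊕0 = 0
s4: b4⊕b5⊕b6⊕b7⊕b12⊕b13⊕b14⊕b15 = 0⊕0⊕1⊕0⊕0⊕0⊕1⊕0 = 0
s8: b8⊕b9⊕b10⊕b11⊕b12⊕b13⊕b14⊕b15 = 1⊕0⊕1⊕1⊕0⊕0⊕1⊕0 = 0
Syndrome (s8...s1) = 0000 → position 0 (no error).
Overall parity (XOR of all 16 bits, including p0): 0⊕1⊕0⊕0⊕0⊕0⊕1⊕0⊕1⊕0⊕1⊕1⊕0⊕0⊕1⊕0 = 0
Overall=0, syndrome position=0 → no error.

none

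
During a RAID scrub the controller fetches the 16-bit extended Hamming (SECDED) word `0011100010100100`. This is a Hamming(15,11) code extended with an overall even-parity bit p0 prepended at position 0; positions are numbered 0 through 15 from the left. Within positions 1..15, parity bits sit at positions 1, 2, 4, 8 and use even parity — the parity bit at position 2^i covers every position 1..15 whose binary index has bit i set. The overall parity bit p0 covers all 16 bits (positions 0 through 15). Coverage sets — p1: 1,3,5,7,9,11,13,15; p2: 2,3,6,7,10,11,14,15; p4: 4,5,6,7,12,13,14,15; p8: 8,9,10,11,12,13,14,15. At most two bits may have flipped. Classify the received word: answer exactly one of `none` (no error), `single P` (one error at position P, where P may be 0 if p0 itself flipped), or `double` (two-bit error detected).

s1: b1⊕b3⊕b5⊕b7⊕b9⊕b11⊕b13⊕b15 = 0⊕1⊕0⊕0⊕0⊕0⊕1⊕0 = 0
s2: b2⊕b3⊕b6⊕b7⊕b10⊕b11⊕b14⊕b15 = 1⊕1⊕0⊕0⊕1⊕0⊕0⊕0 = 1
s4: b4⊕b5⊕b6⊕b7⊕b12⊕b13⊕b14⊕b15 = 1⊕0⊕0⊕0⊕0⊕1⊕0⊕0 = 0
s8: b8⊕b9⊕b10⊕b11⊕b12⊕b13⊕b14⊕b15 = 1⊕0⊕1⊕0⊕0⊕1⊕0⊕0 = 1
Syndrome (s8...s1) = 1010 → position 10.
Overall parity (XOR of all 16 bits, including p0): 0⊕0⊕1⊕1⊕1⊕0⊕0⊕0⊕1⊕0⊕1⊕0⊕0⊕1⊕0⊕0 = 0
Overall=0, syndrome position=10 → double-bit error detected (uncorrectable).

double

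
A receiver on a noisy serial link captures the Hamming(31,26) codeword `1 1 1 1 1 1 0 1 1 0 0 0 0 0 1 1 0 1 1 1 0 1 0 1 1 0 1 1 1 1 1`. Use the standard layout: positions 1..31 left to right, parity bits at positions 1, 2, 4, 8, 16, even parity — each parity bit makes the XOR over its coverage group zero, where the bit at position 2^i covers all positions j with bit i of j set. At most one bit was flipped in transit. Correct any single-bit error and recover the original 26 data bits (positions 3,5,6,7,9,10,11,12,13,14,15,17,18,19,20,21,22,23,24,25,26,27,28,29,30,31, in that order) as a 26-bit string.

s1: b1⊕b3⊕b5⊕b7⊕b9⊕b11⊕b13⊕b15⊕b17⊕b19⊕b21⊕b23⊕b25⊕b27⊕b29⊕b31 = 1⊕1⊕1⊕0⊕1⊕0⊕0⊕1⊕0⊕1⊕0⊕0⊕1⊕1⊕1⊕1 = 0
s2: b2⊕b3⊕b6⊕b7⊕b10⊕b11⊕b14⊕b15⊕b18⊕b19⊕b22⊕b23⊕b26⊕b27⊕b30⊕b31 = 1⊕1⊕1⊕0⊕0⊕0⊕0⊕1⊕1⊕1⊕1⊕0⊕0⊕1⊕1⊕1 = 0
s4: b4⊕b5⊕b6⊕b7⊕b12⊕b13⊕b14⊕b15⊕b20⊕b21⊕b22⊕b23⊕b28⊕b29⊕b30⊕b31 = 1⊕1⊕1⊕0⊕0⊕0⊕0⊕1⊕1⊕0⊕1⊕0⊕1⊕1⊕1⊕1 = 0
s8: b8⊕b9⊕b10⊕b11⊕b12⊕b13⊕b14⊕b15⊕b24⊕b25⊕b26⊕b27⊕b28⊕b29⊕b30⊕b31 = 1⊕1⊕0⊕0⊕0⊕0⊕0⊕1⊕1⊕1⊕0⊕1⊕1⊕1⊕1⊕1 = 0
s16: b16⊕b17⊕b18⊕b19⊕b20⊕b21⊕b22⊕b23⊕b24⊕b25⊕b26⊕b27⊕b28⊕b29⊕b30⊕b31 = 1⊕0⊕1⊕1⊕1⊕0⊕1⊕0⊕1⊕1⊕0⊕1⊕1⊕1⊕1⊕1 = 0
Syndrome (s16...s1) = 00000 → position 0 (no error).
No correction needed.
Data bits at positions 3,5,6,7,9,10,11,12,13,14,15,17,18,19,20,21,22,23,24,25,26,27,28,29,30,31: 11101000001011101011011111

11101000001011101011011111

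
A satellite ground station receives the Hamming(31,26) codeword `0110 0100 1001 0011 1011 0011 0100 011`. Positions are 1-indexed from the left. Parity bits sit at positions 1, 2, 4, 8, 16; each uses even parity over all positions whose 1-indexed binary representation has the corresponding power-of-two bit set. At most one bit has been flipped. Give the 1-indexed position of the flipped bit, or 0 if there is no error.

s1: b1⊕b3⊕b5⊕b7⊕b9⊕b11⊕b13⊕b15⊕b17⊕b19⊕b21⊕b23⊕b25⊕b27⊕b29⊕b31 = 0⊕1⊕0⊕0⊕1⊕0⊕0⊕1⊕1⊕1⊕0⊕1⊕0⊕0⊕0⊕1 = 1
s2: b2⊕b3⊕b6⊕b7⊕b10⊕b11⊕b14⊕b15⊕b18⊕b19⊕b22⊕b23⊕b26⊕b27⊕b30⊕b31 = 1⊕1⊕1⊕0⊕0⊕0⊕0⊕1⊕0⊕1⊕0⊕1⊕1⊕0⊕1⊕1 = 1
s4: b4⊕b5⊕b6⊕b7⊕b12⊕b13⊕b14⊕b15⊕b20⊕b21⊕b22⊕b23⊕b28⊕b29⊕b30⊕b31 = 0⊕0⊕1⊕0⊕1⊕0⊕0⊕1⊕1⊕0⊕0⊕1⊕0⊕0⊕1⊕1 = 1
s8: b8⊕b9⊕b10⊕b11⊕b12⊕b13⊕b14⊕b15⊕b24⊕b25⊕b26⊕b27⊕b28⊕b29⊕b30⊕b31 = 0⊕1⊕0⊕0⊕1⊕0⊕0⊕1⊕1⊕0⊕1⊕0⊕0⊕0⊕1⊕1 = 1
s16: b16⊕b17⊕b18⊕b19⊕b20⊕b21⊕b22⊕b23⊕b24⊕b25⊕b26⊕b27⊕b28⊕b29⊕b30⊕b31 = 1⊕1⊕0⊕1⊕1⊕0⊕0⊕1⊕1⊕0⊕1⊕0⊕0⊕0⊕1⊕1 = 1
Syndrome (s16...s1) = 11111 → position 31.

31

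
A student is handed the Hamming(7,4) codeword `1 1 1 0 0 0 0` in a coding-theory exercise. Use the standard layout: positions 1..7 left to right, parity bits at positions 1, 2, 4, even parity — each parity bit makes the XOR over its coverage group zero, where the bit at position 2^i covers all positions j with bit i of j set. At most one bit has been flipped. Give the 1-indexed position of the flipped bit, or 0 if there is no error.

0

s1: b1⊕b3⊕b5⊕b7 = 1⊕1⊕0⊕0 = 0
s2: b2⊕b3⊕b6⊕b7 = 1⊕1⊕0⊕0 = 0
s4: b4⊕b5⊕b6⊕b7 = 0⊕0⊕0⊕0 = 0
Syndrome (s4...s1) = 000 → position 0 (no error).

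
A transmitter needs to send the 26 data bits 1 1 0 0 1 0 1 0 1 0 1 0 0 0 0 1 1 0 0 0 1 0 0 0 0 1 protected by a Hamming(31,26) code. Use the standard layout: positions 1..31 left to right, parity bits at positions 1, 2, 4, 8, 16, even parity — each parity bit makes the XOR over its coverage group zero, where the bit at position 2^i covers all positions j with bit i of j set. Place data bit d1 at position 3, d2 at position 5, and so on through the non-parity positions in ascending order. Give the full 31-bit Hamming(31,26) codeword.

Place data bits at non-power-of-two positions: b3=1, b5=1, b6=0, b7=0, b9=1, b10=0, b11=1, b12=0, b13=1, b14=0, b15=1, b17=0, b18=0, b19=0, b20=0, b21=1, b22=1, b23=0, b24=0, b25=0, b26=1, b27=0, b28=0, b29=0, b30=0, b31=1.
p1 = XOR of data positions {3,5,7,9,11,13,15,17,19,21,23,25,27,29,31} = 1⊕1⊕0⊕1⊕1⊕1⊕1⊕0⊕0⊕1⊕0⊕0⊕0⊕0⊕1 = 0
p2 = XOR of data positions {3,6,7,10,11,14,15,18,19,22,23,26,27,30,31} = 1⊕0⊕0⊕0⊕1⊕0⊕1⊕0⊕0⊕1⊕0⊕1⊕0⊕0⊕1 = 0
p4 = XOR of data positions {5,6,7,12,13,14,15,20,21,22,23,28,29,30,31} = 1⊕0⊕0⊕0⊕1⊕0⊕1⊕0⊕1⊕1⊕0⊕0⊕0⊕0⊕1 = 0
p8 = XOR of data positions {9,10,11,12,13,14,15,24,25,26,27,28,29,30,31} = 1⊕0⊕1⊕0⊕1⊕0⊕1⊕0⊕0⊕1⊕0⊕0⊕0⊕0⊕1 = 0
p16 = XOR of data positions {17,18,19,20,21,22,23,24,25,26,27,28,29,30,31} = 0⊕0⊕0⊕0⊕1⊕1⊕0⊕0⊕0⊕1⊕0⊕0⊕0⊕0⊕1 = 0
Codeword b1..b31 = 0010100010101010000011000100001

0010100010101010000011000100001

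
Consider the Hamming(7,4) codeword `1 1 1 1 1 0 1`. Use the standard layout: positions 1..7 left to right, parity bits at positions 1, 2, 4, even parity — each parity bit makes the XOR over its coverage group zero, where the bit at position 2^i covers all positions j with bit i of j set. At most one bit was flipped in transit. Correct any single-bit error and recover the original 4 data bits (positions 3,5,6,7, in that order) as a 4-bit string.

1111

s1: b1⊕b3⊕b5⊕b7 = 1⊕1⊕1⊕1 = 0
s2: b2⊕b3⊕b6⊕b7 = 1⊕1⊕0⊕1 = 1
s4: b4⊕b5⊕b6⊕b7 = 1⊕1⊕0⊕1 = 1
Syndrome (s4...s1) = 110 → position 6.
Flip bit 6: corrected codeword = 1111111
Data bits at positions 3,5,6,7: 1111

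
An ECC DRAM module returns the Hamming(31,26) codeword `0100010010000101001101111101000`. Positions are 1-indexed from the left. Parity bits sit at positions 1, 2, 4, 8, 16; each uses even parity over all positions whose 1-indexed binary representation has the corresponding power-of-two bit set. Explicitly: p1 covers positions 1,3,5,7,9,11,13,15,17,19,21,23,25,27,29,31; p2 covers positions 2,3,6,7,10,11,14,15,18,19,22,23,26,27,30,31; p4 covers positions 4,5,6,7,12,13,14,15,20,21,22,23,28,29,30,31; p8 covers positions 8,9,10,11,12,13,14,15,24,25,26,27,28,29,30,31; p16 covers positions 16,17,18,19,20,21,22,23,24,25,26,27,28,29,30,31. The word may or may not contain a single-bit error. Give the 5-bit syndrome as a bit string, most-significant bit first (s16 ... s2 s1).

s1: b1⊕b3⊕b5⊕b7⊕b9⊕b11⊕b13⊕b15⊕b17⊕b19⊕b21⊕b23⊕b25⊕b27⊕b29⊕b31 = 0⊕0⊕0⊕0⊕1⊕0⊕0⊕0⊕0⊕1⊕0⊕1⊕1⊕0⊕0⊕0 = 0
s2: b2⊕b3⊕b6⊕b7⊕b10⊕b11⊕b14⊕b15⊕b18⊕b19⊕b22⊕b23⊕b26⊕b27⊕b30⊕b31 = 1⊕0⊕1⊕0⊕0⊕0⊕1⊕0⊕0⊕1⊕1⊕1⊕1⊕0⊕0⊕0 = 1
s4: b4⊕b5⊕b6⊕b7⊕b12⊕b13⊕b14⊕b15⊕b20⊕b21⊕b22⊕b23⊕b28⊕b29⊕b30⊕b31 = 0⊕0⊕1⊕0⊕0⊕0⊕1⊕0⊕1⊕0⊕1⊕1⊕1⊕0⊕0⊕0 = 0
s8: b8⊕b9⊕b10⊕b11⊕b12⊕b13⊕b14⊕b15⊕b24⊕b25⊕b26⊕b27⊕b28⊕b29⊕b30⊕b31 = 0⊕1⊕0⊕0⊕0⊕0⊕1⊕0⊕1⊕1⊕1⊕0⊕1⊕0⊕0⊕0 = 0
s16: b16⊕b17⊕b18⊕b19⊕b20⊕b21⊕b22⊕b23⊕b24⊕b25⊕b26⊕b27⊕b28⊕b29⊕b30⊕b31 = 1⊕0⊕0⊕1⊕1⊕0⊕1⊕1⊕1⊕1⊕1⊕0⊕1⊕0⊕0⊕0 = 1
Syndrome (s16...s1) = 10010 → position 18.

10010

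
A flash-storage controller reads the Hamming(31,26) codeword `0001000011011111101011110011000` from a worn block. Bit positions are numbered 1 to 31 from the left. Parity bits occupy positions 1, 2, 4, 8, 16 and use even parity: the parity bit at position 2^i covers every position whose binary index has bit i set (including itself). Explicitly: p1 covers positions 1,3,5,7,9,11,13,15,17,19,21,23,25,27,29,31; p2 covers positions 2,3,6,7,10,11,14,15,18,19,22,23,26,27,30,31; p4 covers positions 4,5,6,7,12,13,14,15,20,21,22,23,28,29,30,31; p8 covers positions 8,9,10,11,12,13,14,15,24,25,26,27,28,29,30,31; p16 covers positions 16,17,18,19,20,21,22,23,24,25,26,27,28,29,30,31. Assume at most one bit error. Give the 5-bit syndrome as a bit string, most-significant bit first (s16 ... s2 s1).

s1: b1⊕b3⊕b5⊕b7⊕b9⊕b11⊕b13⊕b15⊕b17⊕b19⊕b21⊕b23⊕b25⊕b27⊕b29⊕b31 = 0⊕0⊕0⊕0⊕1⊕0⊕1⊕1⊕1⊕1⊕1⊕1⊕0⊕1⊕0⊕0 = 0
s2: b2⊕b3⊕b6⊕b7⊕b10⊕b11⊕b14⊕b15⊕b18⊕b19⊕b22⊕b23⊕b26⊕b27⊕b30⊕b31 = 0⊕0⊕0⊕0⊕1⊕0⊕1⊕1⊕0⊕1⊕1⊕1⊕0⊕1⊕0⊕0 = 1
s4: b4⊕b5⊕b6⊕b7⊕b12⊕b13⊕b14⊕b15⊕b20⊕b21⊕b22⊕b23⊕b28⊕b29⊕b30⊕b31 = 1⊕0⊕0⊕0⊕1⊕1⊕1⊕1⊕0⊕1⊕1⊕1⊕1⊕0⊕0⊕0 = 1
s8: b8⊕b9⊕b10⊕b11⊕b12⊕b13⊕b14⊕b15⊕b24⊕b25⊕b26⊕b27⊕b28⊕b29⊕b30⊕b31 = 0⊕1⊕1⊕0⊕1⊕1⊕1⊕1⊕1⊕0⊕0⊕1⊕1⊕0⊕0⊕0 = 1
s16: b16⊕b17⊕b18⊕b19⊕b20⊕b21⊕b22⊕b23⊕b24⊕b25⊕b26⊕b27⊕b28⊕b29⊕b30⊕b31 = 1⊕1⊕0⊕1⊕0⊕1⊕1⊕1⊕1⊕0⊕0⊕1⊕1⊕0⊕0⊕0 = 1
Syndrome (s16...s1) = 11110 → position 30.

11110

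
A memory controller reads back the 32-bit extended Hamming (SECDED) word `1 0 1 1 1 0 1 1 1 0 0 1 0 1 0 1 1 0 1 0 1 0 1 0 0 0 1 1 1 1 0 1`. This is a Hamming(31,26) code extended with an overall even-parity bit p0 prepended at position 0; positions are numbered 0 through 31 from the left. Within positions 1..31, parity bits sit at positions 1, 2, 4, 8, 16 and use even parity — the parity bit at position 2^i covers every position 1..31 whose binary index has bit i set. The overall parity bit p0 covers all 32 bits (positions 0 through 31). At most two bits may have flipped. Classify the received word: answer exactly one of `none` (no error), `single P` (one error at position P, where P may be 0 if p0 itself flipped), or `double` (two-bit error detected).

single 26

s1: b1⊕b3⊕b5⊕b7⊕b9⊕b11⊕b13⊕b15⊕b17⊕b19⊕b21⊕b23⊕b25⊕b27⊕b29⊕b31 = 0⊕1⊕0⊕1⊕0⊕1⊕1⊕1⊕0⊕0⊕0⊕0⊕0⊕1⊕1⊕1 = 0
s2: b2⊕b3⊕b6⊕b7⊕b10⊕b11⊕b14⊕b15⊕b18⊕b19⊕b22⊕b23⊕b26⊕b27⊕b30⊕b31 = 1⊕1⊕1⊕1⊕0⊕1⊕0⊕1⊕1⊕0⊕1⊕0⊕1⊕1⊕0⊕1 = 1
s4: b4⊕b5⊕b6⊕b7⊕b12⊕b13⊕b14⊕b15⊕b20⊕b21⊕b22⊕b23⊕b28⊕b29⊕b30⊕b31 = 1⊕0⊕1⊕1⊕0⊕1⊕0⊕1⊕1⊕0⊕1⊕0⊕1⊕1⊕0⊕1 = 0
s8: b8⊕b9⊕b10⊕b11⊕b12⊕b13⊕b14⊕b15⊕b24⊕b25⊕b26⊕b27⊕b28⊕b29⊕b30⊕b31 = 1⊕0⊕0⊕1⊕0⊕1⊕0⊕1⊕0⊕0⊕1⊕1⊕1⊕1⊕0⊕1 = 1
s16: b16⊕b17⊕b18⊕b19⊕b20⊕b21⊕b22⊕b23⊕b24⊕b25⊕b26⊕b27⊕b28⊕b29⊕b30⊕b31 = 1⊕0⊕1⊕0⊕1⊕0⊕1⊕0⊕0⊕0⊕1⊕1⊕1⊕1⊕0⊕1 = 1
Syndrome (s16...s1) = 11010 → position 26.
Overall parity (XOR of all 32 bits, including p0): 1⊕0⊕1⊕1⊕1⊕0⊕1⊕1⊕1⊕0⊕0⊕1⊕0⊕1⊕0⊕1⊕1⊕0⊕1⊕0⊕1⊕0⊕1⊕0⊕0⊕0⊕1⊕1⊕1⊕1⊕0⊕1 = 1
Overall=1, syndrome position=26 → single-bit error at position 26.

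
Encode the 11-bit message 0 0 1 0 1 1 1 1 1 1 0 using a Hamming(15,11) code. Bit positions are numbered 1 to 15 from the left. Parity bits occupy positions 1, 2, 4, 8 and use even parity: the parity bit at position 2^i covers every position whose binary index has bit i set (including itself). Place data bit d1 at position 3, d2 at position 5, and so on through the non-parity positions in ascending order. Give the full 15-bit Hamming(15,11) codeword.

Place data bits at non-power-of-two positions: b3=0, b5=0, b6=1, b7=0, b9=1, b10=1, b11=1, b12=1, b13=1, b14=1, b15=0.
p1 = XOR of data positions {3,5,7,9,11,13,15} = 0⊕0⊕0⊕1⊕1⊕1⊕0 = 1
p2 = XOR of data positions {3,6,7,10,11,14,15} = 0⊕1⊕0⊕1⊕1⊕1⊕0 = 0
p4 = XOR of data positions {5,6,7,12,13,14,15} = 0⊕1⊕0⊕1⊕1⊕1⊕0 = 0
p8 = XOR of data positions {9,10,11,12,13,14,15} = 1⊕1⊕1⊕1⊕1⊕1⊕0 = 0
Codeword b1..b15 = 100001001111110

100001001111110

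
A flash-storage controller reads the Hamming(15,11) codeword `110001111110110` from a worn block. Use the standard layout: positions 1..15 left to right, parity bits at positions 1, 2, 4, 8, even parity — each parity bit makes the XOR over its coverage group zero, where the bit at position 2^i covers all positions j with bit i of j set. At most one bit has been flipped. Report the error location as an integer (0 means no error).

1

s1: b1⊕b3⊕b5⊕b7⊕b9⊕b11⊕b13⊕b15 = 1⊕0⊕0⊕1⊕1⊕1⊕1⊕0 = 1
s2: b2⊕b3⊕b6⊕b7⊕b10⊕b11⊕b14⊕b15 = 1⊕0⊕1⊕1⊕1⊕1⊕1⊕0 = 0
s4: b4⊕b5⊕b6⊕b7⊕b12⊕b13⊕b14⊕b15 = 0⊕0⊕1⊕1⊕0⊕1⊕1⊕0 = 0
s8: b8⊕b9⊕b10⊕b11⊕b12⊕b13⊕b14⊕b15 = 1⊕1⊕1⊕1⊕0⊕1⊕1⊕0 = 0
Syndrome (s8...s1) = 0001 → position 1.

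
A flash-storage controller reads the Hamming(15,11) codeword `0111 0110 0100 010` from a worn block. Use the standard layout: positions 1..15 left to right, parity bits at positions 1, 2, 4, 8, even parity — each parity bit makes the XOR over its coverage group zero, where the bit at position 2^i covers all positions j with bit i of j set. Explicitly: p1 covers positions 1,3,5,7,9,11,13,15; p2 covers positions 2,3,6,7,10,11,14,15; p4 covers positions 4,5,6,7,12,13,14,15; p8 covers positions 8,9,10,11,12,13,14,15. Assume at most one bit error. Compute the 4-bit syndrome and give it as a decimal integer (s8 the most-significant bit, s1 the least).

s1: b1⊕b3⊕b5⊕b7⊕b9⊕b11⊕b13⊕b15 = 0⊕1⊕0⊕1⊕0⊕0⊕0⊕0 = 0
s2: b2⊕b3⊕b6⊕b7⊕b10⊕b11⊕b14⊕b15 = 1⊕1⊕1⊕1⊕1⊕0⊕1⊕0 = 0
s4: b4⊕b5⊕b6⊕b7⊕b12⊕b13⊕b14⊕b15 = 1⊕0⊕1⊕1⊕0⊕0⊕1⊕0 = 0
s8: b8⊕b9⊕b10⊕b11⊕b12⊕b13⊕b14⊕b15 = 0⊕0⊕1⊕0⊕0⊕0⊕1⊕0 = 0
Syndrome (s8...s1) = 0000 → position 0 (no error).

0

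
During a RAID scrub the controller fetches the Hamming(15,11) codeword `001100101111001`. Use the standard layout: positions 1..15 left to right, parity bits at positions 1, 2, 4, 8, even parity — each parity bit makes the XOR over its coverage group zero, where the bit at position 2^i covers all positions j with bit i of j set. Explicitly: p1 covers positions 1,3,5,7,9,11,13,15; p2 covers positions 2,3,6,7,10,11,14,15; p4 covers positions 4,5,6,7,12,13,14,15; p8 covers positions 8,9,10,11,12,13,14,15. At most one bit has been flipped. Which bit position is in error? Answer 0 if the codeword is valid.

11

s1: b1⊕b3⊕b5⊕b7⊕b9⊕b11⊕b13⊕b15 = 0⊕1⊕0⊕1⊕1⊕1⊕0⊕1 = 1
s2: b2⊕b3⊕b6⊕b7⊕b10⊕b11⊕b14⊕b15 = 0⊕1⊕0⊕1⊕1⊕1⊕0⊕1 = 1
s4: b4⊕b5⊕b6⊕b7⊕b12⊕b13⊕b14⊕b15 = 1⊕0⊕0⊕1⊕1⊕0⊕0⊕1 = 0
s8: b8⊕b9⊕b10⊕b11⊕b12⊕b13⊕b14⊕b15 = 0⊕1⊕1⊕1⊕1⊕0⊕0⊕1 = 1
Syndrome (s8...s1) = 1011 → position 11.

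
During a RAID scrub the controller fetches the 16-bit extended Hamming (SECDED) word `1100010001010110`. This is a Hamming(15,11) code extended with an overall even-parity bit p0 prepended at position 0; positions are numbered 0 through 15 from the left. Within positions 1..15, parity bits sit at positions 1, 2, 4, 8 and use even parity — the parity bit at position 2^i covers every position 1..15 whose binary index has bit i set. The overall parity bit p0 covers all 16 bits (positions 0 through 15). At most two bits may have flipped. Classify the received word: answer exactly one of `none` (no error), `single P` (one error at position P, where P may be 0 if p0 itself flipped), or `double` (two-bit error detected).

s1: b1⊕b3⊕b5⊕b7⊕b9⊕b11⊕b13⊕b15 = 1⊕0⊕1⊕0⊕1⊕1⊕1⊕0 = 1
s2: b2⊕b3⊕b6⊕b7⊕b10⊕b11⊕b14⊕b15 = 0⊕0⊕0⊕0⊕0⊕1⊕1⊕0 = 0
s4: b4⊕b5⊕b6⊕b7⊕b12⊕b13⊕b14⊕b15 = 0⊕1⊕0⊕0⊕0⊕1⊕1⊕0 = 1
s8: b8⊕b9⊕b10⊕b11⊕b12⊕b13⊕b14⊕b15 = 0⊕1⊕0⊕1⊕0⊕1⊕1⊕0 = 0
Syndrome (s8...s1) = 0101 → position 5.
Overall parity (XOR of all 16 bits, including p0): 1⊕1⊕0⊕0⊕0⊕1⊕0⊕0⊕0⊕1⊕0⊕1⊕0⊕1⊕1⊕0 = 1
Overall=1, syndrome position=5 → single-bit error at position 5.

single 5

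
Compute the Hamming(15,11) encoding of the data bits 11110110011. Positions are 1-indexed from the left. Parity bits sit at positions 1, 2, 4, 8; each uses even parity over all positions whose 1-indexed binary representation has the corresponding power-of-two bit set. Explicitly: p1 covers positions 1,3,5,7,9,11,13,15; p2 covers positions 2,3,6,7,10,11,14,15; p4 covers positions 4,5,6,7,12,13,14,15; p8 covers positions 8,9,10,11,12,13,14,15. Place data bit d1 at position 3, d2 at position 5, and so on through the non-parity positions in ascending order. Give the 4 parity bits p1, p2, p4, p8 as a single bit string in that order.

Place data bits at non-power-of-two positions: b3=1, b5=1, b6=1, b7=1, b9=0, b10=1, b11=1, b12=0, b13=0, b14=1, b15=1.
p1 = XOR of data positions {3,5,7,9,11,13,15} = 1⊕1⊕1⊕0⊕1⊕0⊕1 = 1
p2 = XOR of data positions {3,6,7,10,11,14,15} = 1⊕1⊕1⊕1⊕1⊕1⊕1 = 1
p4 = XOR of data positions {5,6,7,12,13,14,15} = 1⊕1⊕1⊕0⊕0⊕1⊕1 = 1
p8 = XOR of data positions {9,10,11,12,13,14,15} = 0⊕1⊕1⊕0⊕0⊕1⊕1 = 0
Parity bits p1,p2,p4,p8 = 1110

1110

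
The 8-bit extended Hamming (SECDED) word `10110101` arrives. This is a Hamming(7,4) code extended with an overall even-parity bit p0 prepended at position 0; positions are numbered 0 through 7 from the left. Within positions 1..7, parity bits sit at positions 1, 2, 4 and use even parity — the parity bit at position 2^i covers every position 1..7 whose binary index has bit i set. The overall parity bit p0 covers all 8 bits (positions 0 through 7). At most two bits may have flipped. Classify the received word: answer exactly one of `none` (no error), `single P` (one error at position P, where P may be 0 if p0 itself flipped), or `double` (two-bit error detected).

single 3

s1: b1⊕b3⊕b5⊕b7 = 0⊕1⊕1⊕1 = 1
s2: b2⊕b3⊕b6⊕b7 = 1⊕1⊕0⊕1 = 1
s4: b4⊕b5⊕b6⊕b7 = 0⊕1⊕0⊕1 = 0
Syndrome (s4...s1) = 011 → position 3.
Overall parity (XOR of all 8 bits, including p0): 1⊕0⊕1⊕1⊕0⊕1⊕0⊕1 = 1
Overall=1, syndrome position=3 → single-bit error at position 3.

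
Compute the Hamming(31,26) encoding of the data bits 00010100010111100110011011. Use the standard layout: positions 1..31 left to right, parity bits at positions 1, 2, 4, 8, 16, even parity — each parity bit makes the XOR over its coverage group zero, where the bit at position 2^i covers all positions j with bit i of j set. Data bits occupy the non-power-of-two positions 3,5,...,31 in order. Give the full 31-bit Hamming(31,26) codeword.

0101001101000100111100110011011

Place data bits at non-power-of-two positions: b3=0, b5=0, b6=0, b7=1, b9=0, b10=1, b11=0, b12=0, b13=0, b14=1, b15=0, b17=1, b18=1, b19=1, b20=1, b21=0, b22=0, b23=1, b24=1, b25=0, b26=0, b27=1, b28=1, b29=0, b30=1, b31=1.
p1 = XOR of data positions {3,5,7,9,11,13,15,17,19,21,23,25,27,29,31} = 0⊕0⊕1⊕0⊕0⊕0⊕0⊕1⊕1⊕0⊕1⊕0⊕1⊕0⊕1 = 0
p2 = XOR of data positions {3,6,7,10,11,14,15,18,19,22,23,26,27,30,31} = 0⊕0⊕1⊕1⊕0⊕1⊕0⊕1⊕1⊕0⊕1⊕0⊕1⊕1⊕1 = 1
p4 = XOR of data positions {5,6,7,12,13,14,15,20,21,22,23,28,29,30,31} = 0⊕0⊕1⊕0⊕0⊕1⊕0⊕1⊕0⊕0⊕1⊕1⊕0⊕1⊕1 = 1
p8 = XOR of data positions {9,10,11,12,13,14,15,24,25,26,27,28,29,30,31} = 0⊕1⊕0⊕0⊕0⊕1⊕0⊕1⊕0⊕0⊕1⊕1⊕0⊕1⊕1 = 1
p16 = XOR of data positions {17,18,19,20,21,22,23,24,25,26,27,28,29,30,31} = 1⊕1⊕1⊕1⊕0⊕0⊕1⊕1⊕0⊕0⊕1⊕1⊕0⊕1⊕1 = 0
Codeword b1..b31 = 0101001101000100111100110011011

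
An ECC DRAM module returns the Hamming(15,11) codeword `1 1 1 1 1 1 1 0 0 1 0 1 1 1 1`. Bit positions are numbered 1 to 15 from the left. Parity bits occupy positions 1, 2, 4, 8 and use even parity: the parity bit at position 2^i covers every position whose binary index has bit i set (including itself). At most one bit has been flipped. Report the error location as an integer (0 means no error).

10

s1: b1⊕b3⊕b5⊕b7⊕b9⊕b11⊕b13⊕b15 = 1⊕1⊕1⊕1⊕0⊕0⊕1⊕1 = 0
s2: b2⊕b3⊕b6⊕b7⊕b10⊕b11⊕b14⊕b15 = 1⊕1⊕1⊕1⊕1⊕0⊕1⊕1 = 1
s4: b4⊕b5⊕b6⊕b7⊕b12⊕b13⊕b14⊕b15 = 1⊕1⊕1⊕1⊕1⊕1⊕1⊕1 = 0
s8: b8⊕b9⊕b10⊕b11⊕b12⊕b13⊕b14⊕b15 = 0⊕0⊕1⊕0⊕1⊕1⊕1⊕1 = 1
Syndrome (s8...s1) = 1010 → position 10.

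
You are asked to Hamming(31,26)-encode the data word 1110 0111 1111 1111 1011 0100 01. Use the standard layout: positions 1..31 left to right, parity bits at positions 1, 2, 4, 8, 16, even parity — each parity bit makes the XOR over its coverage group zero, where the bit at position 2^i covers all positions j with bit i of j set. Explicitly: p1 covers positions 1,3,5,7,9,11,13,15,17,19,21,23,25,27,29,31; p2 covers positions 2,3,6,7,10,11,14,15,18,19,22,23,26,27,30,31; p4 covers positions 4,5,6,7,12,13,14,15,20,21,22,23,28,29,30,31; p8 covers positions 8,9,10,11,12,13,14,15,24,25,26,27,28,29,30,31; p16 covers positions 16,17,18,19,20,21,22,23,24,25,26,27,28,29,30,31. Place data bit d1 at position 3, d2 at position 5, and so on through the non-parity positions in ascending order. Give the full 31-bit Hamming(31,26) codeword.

1110110001111110111111011010001

Place data bits at non-power-of-two positions: b3=1, b5=1, b6=1, b7=0, b9=0, b10=1, b11=1, b12=1, b13=1, b14=1, b15=1, b17=1, b18=1, b19=1, b20=1, b21=1, b22=1, b23=0, b24=1, b25=1, b26=0, b27=1, b28=0, b29=0, b30=0, b31=1.
p1 = XOR of data positions {3,5,7,9,11,13,15,17,19,21,23,25,27,29,31} = 1⊕1⊕0⊕0⊕1⊕1⊕1⊕1⊕1⊕1⊕0⊕1⊕1⊕0⊕1 = 1
p2 = XOR of data positions {3,6,7,10,11,14,15,18,19,22,23,26,27,30,31} = 1⊕1⊕0⊕1⊕1⊕1⊕1⊕1⊕1⊕1⊕0⊕0⊕1⊕0⊕1 = 1
p4 = XOR of data positions {5,6,7,12,13,14,15,20,21,22,23,28,29,30,31} = 1⊕1⊕0⊕1⊕1⊕1⊕1⊕1⊕1⊕1⊕0⊕0⊕0⊕0⊕1 = 0
p8 = XOR of data positions {9,10,11,12,13,14,15,24,25,26,27,28,29,30,31} = 0⊕1⊕1⊕1⊕1⊕1⊕1⊕1⊕1⊕0⊕1⊕0⊕0⊕0⊕1 = 0
p16 = XOR of data positions {17,18,19,20,21,22,23,24,25,26,27,28,29,30,31} = 1⊕1⊕1⊕1⊕1⊕1⊕0⊕1⊕1⊕0⊕1⊕0⊕0⊕0⊕1 = 0
Codeword b1..b31 = 1110110001111110111111011010001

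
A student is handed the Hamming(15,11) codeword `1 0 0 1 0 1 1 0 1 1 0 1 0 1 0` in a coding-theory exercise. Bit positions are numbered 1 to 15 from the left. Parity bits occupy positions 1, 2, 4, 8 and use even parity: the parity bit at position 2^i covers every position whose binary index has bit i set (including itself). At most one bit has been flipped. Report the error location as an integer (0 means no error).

5

s1: b1⊕b3⊕b5⊕b7⊕b9⊕b11⊕b13⊕b15 = 1⊕0⊕0⊕1⊕1⊕0⊕0⊕0 = 1
s2: b2⊕b3⊕b6⊕b7⊕b10⊕b11⊕b14⊕b15 = 0⊕0⊕1⊕1⊕1⊕0⊕1⊕0 = 0
s4: b4⊕b5⊕b6⊕b7⊕b12⊕b13⊕b14⊕b15 = 1⊕0⊕1⊕1⊕1⊕0⊕1⊕0 = 1
s8: b8⊕b9⊕b10⊕b11⊕b12⊕b13⊕b14⊕b15 = 0⊕1⊕1⊕0⊕1⊕0⊕1⊕0 = 0
Syndrome (s8...s1) = 0101 → position 5.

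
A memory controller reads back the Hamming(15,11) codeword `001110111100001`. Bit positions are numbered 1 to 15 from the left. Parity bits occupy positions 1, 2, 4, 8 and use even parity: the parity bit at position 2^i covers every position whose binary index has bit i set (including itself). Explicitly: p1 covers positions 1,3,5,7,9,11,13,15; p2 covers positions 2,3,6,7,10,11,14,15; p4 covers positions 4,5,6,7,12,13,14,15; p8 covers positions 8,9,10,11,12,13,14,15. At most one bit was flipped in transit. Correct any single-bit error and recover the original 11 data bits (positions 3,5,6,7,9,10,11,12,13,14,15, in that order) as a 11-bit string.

11011100001

s1: b1⊕b3⊕b5⊕b7⊕b9⊕b11⊕b13⊕b15 = 0⊕1⊕1⊕1⊕1⊕0⊕0⊕1 = 1
s2: b2⊕b3⊕b6⊕b7⊕b10⊕b11⊕b14⊕b15 = 0⊕1⊕0⊕1⊕1⊕0⊕0⊕1 = 0
s4: b4⊕b5⊕b6⊕b7⊕b12⊕b13⊕b14⊕b15 = 1⊕1⊕0⊕1⊕0⊕0⊕0⊕1 = 0
s8: b8⊕b9⊕b10⊕b11⊕b12⊕b13⊕b14⊕b15 = 1⊕1⊕1⊕0⊕0⊕0⊕0⊕1 = 0
Syndrome (s8...s1) = 0001 → position 1.
Flip bit 1: corrected codeword = 101110111100001
Data bits at positions 3,5,6,7,9,10,11,12,13,14,15: 11011100001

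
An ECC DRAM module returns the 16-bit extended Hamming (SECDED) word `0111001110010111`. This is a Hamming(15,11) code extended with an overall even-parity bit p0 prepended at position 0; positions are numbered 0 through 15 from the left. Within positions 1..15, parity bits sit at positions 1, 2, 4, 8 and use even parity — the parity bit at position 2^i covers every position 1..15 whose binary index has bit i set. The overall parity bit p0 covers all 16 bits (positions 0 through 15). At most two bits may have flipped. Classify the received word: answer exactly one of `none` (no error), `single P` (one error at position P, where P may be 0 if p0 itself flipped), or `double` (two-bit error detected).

s1: b1⊕b3⊕b5⊕b7⊕b9⊕b11⊕b13⊕b15 = 1⊕1⊕0⊕1⊕0⊕1⊕1⊕1 = 0
s2: b2⊕b3⊕b6⊕b7⊕b10⊕b11⊕b14⊕b15 = 1⊕1⊕1⊕1⊕0⊕1⊕1⊕1 = 1
s4: b4⊕b5⊕b6⊕b7⊕b12⊕b13⊕b14⊕b15 = 0⊕0⊕1⊕1⊕0⊕1⊕1⊕1 = 1
s8: b8⊕b9⊕b10⊕b11⊕b12⊕b13⊕b14⊕b15 = 1⊕0⊕0⊕1⊕0⊕1⊕1⊕1 = 1
Syndrome (s8...s1) = 1110 → position 14.
Overall parity (XOR of all 16 bits, including p0): 0⊕1⊕1⊕1⊕0⊕0⊕1⊕1⊕1⊕0⊕0⊕1⊕0⊕1⊕1⊕1 = 0
Overall=0, syndrome position=14 → double-bit error detected (uncorrectable).

double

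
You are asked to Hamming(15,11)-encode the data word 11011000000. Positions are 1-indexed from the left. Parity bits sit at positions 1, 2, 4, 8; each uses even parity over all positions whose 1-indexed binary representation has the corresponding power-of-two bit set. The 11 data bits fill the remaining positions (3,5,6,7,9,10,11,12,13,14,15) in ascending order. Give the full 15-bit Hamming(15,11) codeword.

Place data bits at non-power-of-two positions: b3=1, b5=1, b6=0, b7=1, b9=1, b10=0, b11=0, b12=0, b13=0, b14=0, b15=0.
p1 = XOR of data positions {3,5,7,9,11,13,15} = 1⊕1⊕1⊕1⊕0⊕0⊕0 = 0
p2 = XOR of data positions {3,6,7,10,11,14,15} = 1⊕0⊕1⊕0⊕0⊕0⊕0 = 0
p4 = XOR of data positions {5,6,7,12,13,14,15} = 1⊕0⊕1⊕0⊕0⊕0⊕0 = 0
p8 = XOR of data positions {9,10,11,12,13,14,15} = 1⊕0⊕0⊕0⊕0⊕0⊕0 = 1
Codeword b1..b15 = 001010111000000

001010111000000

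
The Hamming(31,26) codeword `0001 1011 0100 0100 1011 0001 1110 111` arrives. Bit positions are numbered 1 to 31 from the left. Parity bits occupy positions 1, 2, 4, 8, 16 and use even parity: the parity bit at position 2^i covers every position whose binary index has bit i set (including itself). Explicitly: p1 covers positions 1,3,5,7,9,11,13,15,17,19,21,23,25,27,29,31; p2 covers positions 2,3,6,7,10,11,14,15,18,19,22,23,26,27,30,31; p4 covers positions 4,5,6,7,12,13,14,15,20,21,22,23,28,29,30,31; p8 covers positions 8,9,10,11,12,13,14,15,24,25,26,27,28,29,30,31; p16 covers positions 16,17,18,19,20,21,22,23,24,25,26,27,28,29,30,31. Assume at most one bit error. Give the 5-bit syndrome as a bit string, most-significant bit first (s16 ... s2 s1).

00000

s1: b1⊕b3⊕b5⊕b7⊕b9⊕b11⊕b13⊕b15⊕b17⊕b19⊕b21⊕b23⊕b25⊕b27⊕b29⊕b31 = 0⊕0⊕1⊕1⊕0⊕0⊕0⊕0⊕1⊕1⊕0⊕0⊕1⊕1⊕1⊕1 = 0
s2: b2⊕b3⊕b6⊕b7⊕b10⊕b11⊕b14⊕b15⊕b18⊕b19⊕b22⊕b23⊕b26⊕b27⊕b30⊕b31 = 0⊕0⊕0⊕1⊕1⊕0⊕1⊕0⊕0⊕1⊕0⊕0⊕1⊕1⊕1⊕1 = 0
s4: b4⊕b5⊕b6⊕b7⊕b12⊕b13⊕b14⊕b15⊕b20⊕b21⊕b22⊕b23⊕b28⊕b29⊕b30⊕b31 = 1⊕1⊕0⊕1⊕0⊕0⊕1⊕0⊕1⊕0⊕0⊕0⊕0⊕1⊕1⊕1 = 0
s8: b8⊕b9⊕b10⊕b11⊕b12⊕b13⊕b14⊕b15⊕b24⊕b25⊕b26⊕b27⊕b28⊕b29⊕b30⊕b31 = 1⊕0⊕1⊕0⊕0⊕0⊕1⊕0⊕1⊕1⊕1⊕1⊕0⊕1⊕1⊕1 = 0
s16: b16⊕b17⊕b18⊕b19⊕b20⊕b21⊕b22⊕b23⊕b24⊕b25⊕b26⊕b27⊕b28⊕b29⊕b30⊕b31 = 0⊕1⊕0⊕1⊕1⊕0⊕0⊕0⊕1⊕1⊕1⊕1⊕0⊕1⊕1⊕1 = 0
Syndrome (s16...s1) = 00000 → position 0 (no error).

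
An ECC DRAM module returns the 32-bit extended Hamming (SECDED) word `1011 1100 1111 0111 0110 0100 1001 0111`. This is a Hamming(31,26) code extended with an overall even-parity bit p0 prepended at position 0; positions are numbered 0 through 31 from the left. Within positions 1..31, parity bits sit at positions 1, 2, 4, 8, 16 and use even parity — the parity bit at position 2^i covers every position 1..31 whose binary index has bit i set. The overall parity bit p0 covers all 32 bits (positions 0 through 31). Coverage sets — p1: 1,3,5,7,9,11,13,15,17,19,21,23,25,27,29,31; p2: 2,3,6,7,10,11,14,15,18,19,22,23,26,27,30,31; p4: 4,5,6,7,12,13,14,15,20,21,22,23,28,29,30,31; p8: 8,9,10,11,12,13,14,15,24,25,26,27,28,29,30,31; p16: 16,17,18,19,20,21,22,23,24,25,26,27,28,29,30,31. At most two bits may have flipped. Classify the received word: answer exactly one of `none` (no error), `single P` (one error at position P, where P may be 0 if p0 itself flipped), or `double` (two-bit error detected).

double

s1: b1⊕b3⊕b5⊕b7⊕b9⊕b11⊕b13⊕b15⊕b17⊕b19⊕b21⊕b23⊕b25⊕b27⊕b29⊕b31 = 0⊕1⊕1⊕0⊕1⊕1⊕1⊕1⊕1⊕0⊕1⊕0⊕0⊕1⊕1⊕1 = 1
s2: b2⊕b3⊕b6⊕b7⊕b10⊕b11⊕b14⊕b15⊕b18⊕b19⊕b22⊕b23⊕b26⊕b27⊕b30⊕b31 = 1⊕1⊕0⊕0⊕1⊕1⊕1⊕1⊕1⊕0⊕0⊕0⊕0⊕1⊕1⊕1 = 0
s4: b4⊕b5⊕b6⊕b7⊕b12⊕b13⊕b14⊕b15⊕b20⊕b21⊕b22⊕b23⊕b28⊕b29⊕b30⊕b31 = 1⊕1⊕0⊕0⊕0⊕1⊕1⊕1⊕0⊕1⊕0⊕0⊕0⊕1⊕1⊕1 = 1
s8: b8⊕b9⊕b10⊕b11⊕b12⊕b13⊕b14⊕b15⊕b24⊕b25⊕b26⊕b27⊕b28⊕b29⊕b30⊕b31 = 1⊕1⊕1⊕1⊕0⊕1⊕1⊕1⊕1⊕0⊕0⊕1⊕0⊕1⊕1⊕1 = 0
s16: b16⊕b17⊕b18⊕b19⊕b20⊕b21⊕b22⊕b23⊕b24⊕b25⊕b26⊕b27⊕b28⊕b29⊕b30⊕b31 = 0⊕1⊕1⊕0⊕0⊕1⊕0⊕0⊕1⊕0⊕0⊕1⊕0⊕1⊕1⊕1 = 0
Syndrome (s16...s1) = 00101 → position 5.
Overall parity (XOR of all 32 bits, including p0): 1⊕0⊕1⊕1⊕1⊕1⊕0⊕0⊕1⊕1⊕1⊕1⊕0⊕1⊕1⊕1⊕0⊕1⊕1⊕0⊕0⊕1⊕0⊕0⊕1⊕0⊕0⊕1⊕0⊕1⊕1⊕1 = 0
Overall=0, syndrome position=5 → double-bit error detected (uncorrectable).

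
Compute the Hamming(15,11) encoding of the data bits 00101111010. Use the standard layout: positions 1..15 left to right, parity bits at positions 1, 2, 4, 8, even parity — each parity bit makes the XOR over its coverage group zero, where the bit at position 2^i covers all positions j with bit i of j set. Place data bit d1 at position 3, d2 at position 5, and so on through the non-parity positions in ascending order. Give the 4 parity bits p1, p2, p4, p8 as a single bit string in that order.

0011

Place data bits at non-power-of-two positions: b3=0, b5=0, b6=1, b7=0, b9=1, b10=1, b11=1, b12=1, b13=0, b14=1, b15=0.
p1 = XOR of data positions {3,5,7,9,11,13,15} = 0⊕0⊕0⊕1⊕1⊕0⊕0 = 0
p2 = XOR of data positions {3,6,7,10,11,14,15} = 0⊕1⊕0⊕1⊕1⊕1⊕0 = 0
p4 = XOR of data positions {5,6,7,12,13,14,15} = 0⊕1⊕0⊕1⊕0⊕1⊕0 = 1
p8 = XOR of data positions {9,10,11,12,13,14,15} = 1⊕1⊕1⊕1⊕0⊕1⊕0 = 1
Parity bits p1,p2,p4,p8 = 0011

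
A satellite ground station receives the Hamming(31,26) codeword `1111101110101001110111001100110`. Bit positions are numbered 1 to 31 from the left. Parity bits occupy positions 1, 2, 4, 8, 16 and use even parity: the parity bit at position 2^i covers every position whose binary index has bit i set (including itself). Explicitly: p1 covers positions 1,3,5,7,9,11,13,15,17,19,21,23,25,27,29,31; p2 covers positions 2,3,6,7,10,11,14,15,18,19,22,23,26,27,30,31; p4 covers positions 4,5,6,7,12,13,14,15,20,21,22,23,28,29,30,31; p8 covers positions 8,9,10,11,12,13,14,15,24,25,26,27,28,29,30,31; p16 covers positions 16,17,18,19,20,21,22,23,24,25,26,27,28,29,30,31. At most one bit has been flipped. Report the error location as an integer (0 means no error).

5

s1: b1⊕b3⊕b5⊕b7⊕b9⊕b11⊕b13⊕b15⊕b17⊕b19⊕b21⊕b23⊕b25⊕b27⊕b29⊕b31 = 1⊕1⊕1⊕1⊕1⊕1⊕1⊕0⊕1⊕0⊕1⊕0⊕1⊕0⊕1⊕0 = 1
s2: b2⊕b3⊕b6⊕b7⊕b10⊕b11⊕b14⊕b15⊕b18⊕b19⊕b22⊕b23⊕b26⊕b27⊕b30⊕b31 = 1⊕1⊕0⊕1⊕0⊕1⊕0⊕0⊕1⊕0⊕1⊕0⊕1⊕0⊕1⊕0 = 0
s4: b4⊕b5⊕b6⊕b7⊕b12⊕b13⊕b14⊕b15⊕b20⊕b21⊕b22⊕b23⊕b28⊕b29⊕b30⊕b31 = 1⊕1⊕0⊕1⊕0⊕1⊕0⊕0⊕1⊕1⊕1⊕0⊕0⊕1⊕1⊕0 = 1
s8: b8⊕b9⊕b10⊕b11⊕b12⊕b13⊕b14⊕b15⊕b24⊕b25⊕b26⊕b27⊕b28⊕b29⊕b30⊕b31 = 1⊕1⊕0⊕1⊕0⊕1⊕0⊕0⊕0⊕1⊕1⊕0⊕0⊕1⊕1⊕0 = 0
s16: b16⊕b17⊕b18⊕b19⊕b20⊕b21⊕b22⊕b23⊕b24⊕b25⊕b26⊕b27⊕b28⊕b29⊕b30⊕b31 = 1⊕1⊕1⊕0⊕1⊕1⊕1⊕0⊕0⊕1⊕1⊕0⊕0⊕1⊕1⊕0 = 0
Syndrome (s16...s1) = 00101 → position 5.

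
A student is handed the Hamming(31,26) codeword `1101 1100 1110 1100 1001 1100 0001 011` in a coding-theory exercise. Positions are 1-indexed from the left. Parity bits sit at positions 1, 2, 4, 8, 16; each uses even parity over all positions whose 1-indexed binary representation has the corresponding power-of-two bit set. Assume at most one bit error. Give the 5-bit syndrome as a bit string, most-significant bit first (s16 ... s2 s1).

10100

s1: b1⊕b3⊕b5⊕b7⊕b9⊕b11⊕b13⊕b15⊕b17⊕b19⊕b21⊕b23⊕b25⊕b27⊕b29⊕b31 = 1⊕0⊕1⊕0⊕1⊕1⊕1⊕0⊕1⊕0⊕1⊕0⊕0⊕0⊕0⊕1 = 0
s2: b2⊕b3⊕b6⊕b7⊕b10⊕b11⊕b14⊕b15⊕b18⊕b19⊕b22⊕b23⊕b26⊕b27⊕b30⊕b31 = 1⊕0⊕1⊕0⊕1⊕1⊕1⊕0⊕0⊕0⊕1⊕0⊕0⊕0⊕1⊕1 = 0
s4: b4⊕b5⊕b6⊕b7⊕b12⊕b13⊕b14⊕b15⊕b20⊕b21⊕b22⊕b23⊕b28⊕b29⊕b30⊕b31 = 1⊕1⊕1⊕0⊕0⊕1⊕1⊕0⊕1⊕1⊕1⊕0⊕1⊕0⊕1⊕1 = 1
s8: b8⊕b9⊕b10⊕b11⊕b12⊕b13⊕b14⊕b15⊕b24⊕b25⊕b26⊕b27⊕b28⊕b29⊕b30⊕b31 = 0⊕1⊕1⊕1⊕0⊕1⊕1⊕0⊕0⊕0⊕0⊕0⊕1⊕0⊕1⊕1 = 0
s16: b16⊕b17⊕b18⊕b19⊕b20⊕b21⊕b22⊕b23⊕b24⊕b25⊕b26⊕b27⊕b28⊕b29⊕b30⊕b31 = 0⊕1⊕0⊕0⊕1⊕1⊕1⊕0⊕0⊕0⊕0⊕0⊕1⊕0⊕1⊕1 = 1
Syndrome (s16...s1) = 10100 → position 20.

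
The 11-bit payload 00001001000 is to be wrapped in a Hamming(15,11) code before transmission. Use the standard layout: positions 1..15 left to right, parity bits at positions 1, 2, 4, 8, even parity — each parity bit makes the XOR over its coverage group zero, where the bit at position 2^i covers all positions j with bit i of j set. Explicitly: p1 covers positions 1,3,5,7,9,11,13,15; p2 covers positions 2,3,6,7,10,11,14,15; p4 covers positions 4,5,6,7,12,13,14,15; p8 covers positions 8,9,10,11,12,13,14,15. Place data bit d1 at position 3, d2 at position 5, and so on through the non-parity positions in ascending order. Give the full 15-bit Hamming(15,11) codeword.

Place data bits at non-power-of-two positions: b3=0, b5=0, b6=0, b7=0, b9=1, b10=0, b11=0, b12=1, b13=0, b14=0, b15=0.
p1 = XOR of data positions {3,5,7,9,11,13,15} = 0⊕0⊕0⊕1⊕0⊕0⊕0 = 1
p2 = XOR of data positions {3,6,7,10,11,14,15} = 0⊕0⊕0⊕0⊕0⊕0⊕0 = 0
p4 = XOR of data positions {5,6,7,12,13,14,15} = 0⊕0⊕0⊕1⊕0⊕0⊕0 = 1
p8 = XOR of data positions {9,10,11,12,13,14,15} = 1⊕0⊕0⊕1⊕0⊕0⊕0 = 0
Codeword b1..b15 = 100100001001000

100100001001000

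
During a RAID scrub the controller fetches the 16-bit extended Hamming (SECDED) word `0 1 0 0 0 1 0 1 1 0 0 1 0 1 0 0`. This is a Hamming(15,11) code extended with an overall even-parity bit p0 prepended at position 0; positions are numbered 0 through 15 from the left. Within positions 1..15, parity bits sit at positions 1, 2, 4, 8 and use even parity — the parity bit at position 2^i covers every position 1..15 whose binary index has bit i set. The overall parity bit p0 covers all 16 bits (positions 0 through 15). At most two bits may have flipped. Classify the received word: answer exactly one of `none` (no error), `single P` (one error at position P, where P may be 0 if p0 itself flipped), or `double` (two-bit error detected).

s1: b1⊕b3⊕b5⊕b7⊕b9⊕b11⊕b13⊕b15 = 1⊕0⊕1⊕1⊕0⊕1⊕1⊕0 = 1
s2: b2⊕b3⊕b6⊕b7⊕b10⊕b11⊕b14⊕b15 = 0⊕0⊕0⊕1⊕0⊕1⊕0⊕0 = 0
s4: b4⊕b5⊕b6⊕b7⊕b12⊕b13⊕b14⊕b15 = 0⊕1⊕0⊕1⊕0⊕1⊕0⊕0 = 1
s8: b8⊕b9⊕b10⊕b11⊕b12⊕b13⊕b14⊕b15 = 1⊕0⊕0⊕1⊕0⊕1⊕0⊕0 = 1
Syndrome (s8...s1) = 1101 → position 13.
Overall parity (XOR of all 16 bits, including p0): 0⊕1⊕0⊕0⊕0⊕1⊕0⊕1⊕1⊕0⊕0⊕1⊕0⊕1⊕0⊕0 = 0
Overall=0, syndrome position=13 → double-bit error detected (uncorrectable).

double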